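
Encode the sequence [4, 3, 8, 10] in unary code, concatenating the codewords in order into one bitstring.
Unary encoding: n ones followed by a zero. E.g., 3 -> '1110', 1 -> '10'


Encode each number as n ones followed by a terminating 0:
  4 -> 11110 (5 bits)
  3 -> 1110 (4 bits)
  8 -> 111111110 (9 bits)
  10 -> 11111111110 (11 bits)
Total length = 5 + 4 + 9 + 11 = 29 bits.

Unary([4, 3, 8, 10]) = 11110111011111111011111111110 (29 bits)


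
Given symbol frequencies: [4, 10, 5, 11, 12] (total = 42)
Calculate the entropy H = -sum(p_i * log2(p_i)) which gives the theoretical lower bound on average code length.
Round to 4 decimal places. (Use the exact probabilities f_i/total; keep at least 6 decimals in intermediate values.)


Per-symbol terms -p_i * log2(p_i) with p_i = f_i/42:
  p = 4/42 = 0.095238: log2(p) = -3.392317, -p*log2(p) = 0.323078
  p = 10/42 = 0.238095: log2(p) = -2.070389, -p*log2(p) = 0.492950
  p = 5/42 = 0.119048: log2(p) = -3.070389, -p*log2(p) = 0.365523
  p = 11/42 = 0.261905: log2(p) = -1.932886, -p*log2(p) = 0.506232
  p = 12/42 = 0.285714: log2(p) = -1.807355, -p*log2(p) = 0.516387
H = 0.323078 + 0.492950 + 0.365523 + 0.506232 + 0.516387 = 2.204170

H = 2.2042 bits/symbol


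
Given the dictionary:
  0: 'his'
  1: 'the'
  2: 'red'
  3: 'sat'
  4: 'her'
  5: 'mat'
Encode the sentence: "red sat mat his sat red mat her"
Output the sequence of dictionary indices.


Look up each word in the dictionary:
  'red' -> 2
  'sat' -> 3
  'mat' -> 5
  'his' -> 0
  'sat' -> 3
  'red' -> 2
  'mat' -> 5
  'her' -> 4

Encoded: [2, 3, 5, 0, 3, 2, 5, 4]


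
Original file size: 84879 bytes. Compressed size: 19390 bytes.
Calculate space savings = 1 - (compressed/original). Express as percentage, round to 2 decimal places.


ratio = compressed/original = 19390/84879 = 0.228443
savings = 1 - ratio = 1 - 0.228443 = 0.771557
as a percentage: 0.771557 * 100 = 77.16%

Space savings = 1 - 19390/84879 = 77.16%


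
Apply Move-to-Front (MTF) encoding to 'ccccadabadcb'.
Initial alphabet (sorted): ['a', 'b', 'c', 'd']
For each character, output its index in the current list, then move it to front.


MTF encoding:
'c': index 2 in ['a', 'b', 'c', 'd'] -> ['c', 'a', 'b', 'd']
'c': index 0 in ['c', 'a', 'b', 'd'] -> ['c', 'a', 'b', 'd']
'c': index 0 in ['c', 'a', 'b', 'd'] -> ['c', 'a', 'b', 'd']
'c': index 0 in ['c', 'a', 'b', 'd'] -> ['c', 'a', 'b', 'd']
'a': index 1 in ['c', 'a', 'b', 'd'] -> ['a', 'c', 'b', 'd']
'd': index 3 in ['a', 'c', 'b', 'd'] -> ['d', 'a', 'c', 'b']
'a': index 1 in ['d', 'a', 'c', 'b'] -> ['a', 'd', 'c', 'b']
'b': index 3 in ['a', 'd', 'c', 'b'] -> ['b', 'a', 'd', 'c']
'a': index 1 in ['b', 'a', 'd', 'c'] -> ['a', 'b', 'd', 'c']
'd': index 2 in ['a', 'b', 'd', 'c'] -> ['d', 'a', 'b', 'c']
'c': index 3 in ['d', 'a', 'b', 'c'] -> ['c', 'd', 'a', 'b']
'b': index 3 in ['c', 'd', 'a', 'b'] -> ['b', 'c', 'd', 'a']


Output: [2, 0, 0, 0, 1, 3, 1, 3, 1, 2, 3, 3]


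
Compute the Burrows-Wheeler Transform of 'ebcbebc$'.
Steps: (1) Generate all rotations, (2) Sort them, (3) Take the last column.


Rotations (sorted):
  0: $ebcbebc -> last char: c
  1: bc$ebcbe -> last char: e
  2: bcbebc$e -> last char: e
  3: bebc$ebc -> last char: c
  4: c$ebcbeb -> last char: b
  5: cbebc$eb -> last char: b
  6: ebc$ebcb -> last char: b
  7: ebcbebc$ -> last char: $


BWT = ceecbbb$


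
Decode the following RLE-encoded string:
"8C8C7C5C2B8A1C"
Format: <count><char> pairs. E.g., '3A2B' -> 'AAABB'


Expanding each <count><char> pair:
  8C -> 'CCCCCCCC'
  8C -> 'CCCCCCCC'
  7C -> 'CCCCCCC'
  5C -> 'CCCCC'
  2B -> 'BB'
  8A -> 'AAAAAAAA'
  1C -> 'C'

Decoded = CCCCCCCCCCCCCCCCCCCCCCCCCCCCBBAAAAAAAAC


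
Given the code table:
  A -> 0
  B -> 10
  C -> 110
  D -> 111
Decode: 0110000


Decoding:
0 -> A
110 -> C
0 -> A
0 -> A
0 -> A


Result: ACAAA


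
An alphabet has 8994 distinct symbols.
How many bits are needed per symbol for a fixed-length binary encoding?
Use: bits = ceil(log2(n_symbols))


log2(8994) = 13.1347
Bracket: 2^13 = 8192 < 8994 <= 2^14 = 16384
So ceil(log2(8994)) = 14

bits = ceil(log2(8994)) = ceil(13.1347) = 14 bits


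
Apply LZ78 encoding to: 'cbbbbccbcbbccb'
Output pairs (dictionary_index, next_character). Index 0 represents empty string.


LZ78 encoding steps:
Dictionary: {0: ''}
Step 1: w='' (idx 0), next='c' -> output (0, 'c'), add 'c' as idx 1
Step 2: w='' (idx 0), next='b' -> output (0, 'b'), add 'b' as idx 2
Step 3: w='b' (idx 2), next='b' -> output (2, 'b'), add 'bb' as idx 3
Step 4: w='b' (idx 2), next='c' -> output (2, 'c'), add 'bc' as idx 4
Step 5: w='c' (idx 1), next='b' -> output (1, 'b'), add 'cb' as idx 5
Step 6: w='cb' (idx 5), next='b' -> output (5, 'b'), add 'cbb' as idx 6
Step 7: w='c' (idx 1), next='c' -> output (1, 'c'), add 'cc' as idx 7
Step 8: w='b' (idx 2), end of input -> output (2, '')


Encoded: [(0, 'c'), (0, 'b'), (2, 'b'), (2, 'c'), (1, 'b'), (5, 'b'), (1, 'c'), (2, '')]


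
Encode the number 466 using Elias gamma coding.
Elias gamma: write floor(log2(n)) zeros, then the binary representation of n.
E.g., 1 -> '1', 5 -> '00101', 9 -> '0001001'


num_bits = floor(log2(466)) + 1 = 9
leading_zeros = num_bits - 1 = 8
binary(466) = 111010010

Elias gamma(466) = '00000000' + '111010010' = 00000000111010010 (17 bits)


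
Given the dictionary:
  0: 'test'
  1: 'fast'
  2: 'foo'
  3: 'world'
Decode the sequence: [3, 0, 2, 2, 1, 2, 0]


Look up each index in the dictionary:
  3 -> 'world'
  0 -> 'test'
  2 -> 'foo'
  2 -> 'foo'
  1 -> 'fast'
  2 -> 'foo'
  0 -> 'test'

Decoded: "world test foo foo fast foo test"


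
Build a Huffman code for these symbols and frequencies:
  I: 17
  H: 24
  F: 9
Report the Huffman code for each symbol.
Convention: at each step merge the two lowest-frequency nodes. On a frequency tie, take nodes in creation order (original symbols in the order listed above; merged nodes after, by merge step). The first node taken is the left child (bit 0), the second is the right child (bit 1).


Huffman tree construction:
Step 1: Merge F(9) + I(17) = 26
Step 2: Merge H(24) + (F+I)(26) = 50
Read each symbol's code off the tree from the root (left child = 0, right child = 1).

Codes:
  I: 11 (length 2)
  H: 0 (length 1)
  F: 10 (length 2)
Average code length: 76/50 = 1.5200 bits/symbol


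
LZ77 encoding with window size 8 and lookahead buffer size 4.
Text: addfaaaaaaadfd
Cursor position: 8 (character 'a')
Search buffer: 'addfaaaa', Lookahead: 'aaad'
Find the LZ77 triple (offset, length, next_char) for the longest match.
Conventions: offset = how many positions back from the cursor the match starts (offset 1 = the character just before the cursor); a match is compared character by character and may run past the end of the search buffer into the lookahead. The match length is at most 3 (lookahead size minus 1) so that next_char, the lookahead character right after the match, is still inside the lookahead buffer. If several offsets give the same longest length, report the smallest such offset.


Try each offset into the search buffer:
  offset=1 (pos 7, char 'a'): match length 3
  offset=2 (pos 6, char 'a'): match length 3
  offset=3 (pos 5, char 'a'): match length 3
  offset=4 (pos 4, char 'a'): match length 3
  offset=5 (pos 3, char 'f'): match length 0
  offset=6 (pos 2, char 'd'): match length 0
  offset=7 (pos 1, char 'd'): match length 0
  offset=8 (pos 0, char 'a'): match length 1
Longest match has length 3, found at offsets 1, 2, 3, 4; take the smallest, offset 1.
next_char = character at position 8 + 3 = 11 -> 'd'

Best match: offset=1, length=3 (matching 'aaa' starting at position 7)
LZ77 triple: (1, 3, 'd')


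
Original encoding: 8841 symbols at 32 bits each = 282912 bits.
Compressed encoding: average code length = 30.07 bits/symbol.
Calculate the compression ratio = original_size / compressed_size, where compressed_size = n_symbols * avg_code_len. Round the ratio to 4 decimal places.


original_size = n_symbols * orig_bits = 8841 * 32 = 282912 bits
compressed_size = n_symbols * avg_code_len = 8841 * 30.07 = 265848.87 bits
ratio = original_size / compressed_size = 282912 / 265848.87 = 1.0642

Compression ratio = 1.0642


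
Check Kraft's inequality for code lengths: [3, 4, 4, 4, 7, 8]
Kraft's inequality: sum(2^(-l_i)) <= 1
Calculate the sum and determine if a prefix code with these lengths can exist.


Sum = 2^(-3) + 2^(-4) + 2^(-4) + 2^(-4) + 2^(-7) + 2^(-8)
    = 0.125 + 0.0625 + 0.0625 + 0.0625 + 0.0078125 + 0.00390625
    = 83/256 = 0.32421875
Since 0.32421875 <= 1, Kraft's inequality IS satisfied.
A prefix code with these lengths CAN exist.

Kraft sum = 0.32421875. Satisfied.


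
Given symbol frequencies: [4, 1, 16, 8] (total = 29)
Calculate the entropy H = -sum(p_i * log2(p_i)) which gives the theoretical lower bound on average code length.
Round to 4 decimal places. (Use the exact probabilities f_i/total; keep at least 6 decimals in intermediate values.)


Per-symbol terms -p_i * log2(p_i) with p_i = f_i/29:
  p = 4/29 = 0.137931: log2(p) = -2.857981, -p*log2(p) = 0.394204
  p = 1/29 = 0.034483: log2(p) = -4.857981, -p*log2(p) = 0.167517
  p = 16/29 = 0.551724: log2(p) = -0.857981, -p*log2(p) = 0.473369
  p = 8/29 = 0.275862: log2(p) = -1.857981, -p*log2(p) = 0.512546
H = 0.394204 + 0.167517 + 0.473369 + 0.512546 = 1.547636

H = 1.5476 bits/symbol


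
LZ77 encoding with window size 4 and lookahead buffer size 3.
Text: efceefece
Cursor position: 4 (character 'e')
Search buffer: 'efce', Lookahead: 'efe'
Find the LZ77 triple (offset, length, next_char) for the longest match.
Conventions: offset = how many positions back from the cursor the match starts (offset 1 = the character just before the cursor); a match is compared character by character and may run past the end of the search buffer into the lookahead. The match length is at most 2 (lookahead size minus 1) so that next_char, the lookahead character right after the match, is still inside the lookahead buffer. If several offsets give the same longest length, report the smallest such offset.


Try each offset into the search buffer:
  offset=1 (pos 3, char 'e'): match length 1
  offset=2 (pos 2, char 'c'): match length 0
  offset=3 (pos 1, char 'f'): match length 0
  offset=4 (pos 0, char 'e'): match length 2
Longest match has length 2 at offset 4.
next_char = character at position 4 + 2 = 6 -> 'e'

Best match: offset=4, length=2 (matching 'ef' starting at position 0)
LZ77 triple: (4, 2, 'e')


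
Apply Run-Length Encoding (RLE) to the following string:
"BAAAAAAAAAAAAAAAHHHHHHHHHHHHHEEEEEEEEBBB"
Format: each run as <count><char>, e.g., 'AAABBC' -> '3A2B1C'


Scanning runs left to right:
  i=0: run of 'B' x 1 -> '1B'
  i=1: run of 'A' x 15 -> '15A'
  i=16: run of 'H' x 13 -> '13H'
  i=29: run of 'E' x 8 -> '8E'
  i=37: run of 'B' x 3 -> '3B'

RLE = 1B15A13H8E3B


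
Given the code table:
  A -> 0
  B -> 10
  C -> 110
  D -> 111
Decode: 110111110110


Decoding:
110 -> C
111 -> D
110 -> C
110 -> C


Result: CDCC


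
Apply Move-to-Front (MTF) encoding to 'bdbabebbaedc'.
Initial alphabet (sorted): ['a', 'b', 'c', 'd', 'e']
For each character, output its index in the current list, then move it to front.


MTF encoding:
'b': index 1 in ['a', 'b', 'c', 'd', 'e'] -> ['b', 'a', 'c', 'd', 'e']
'd': index 3 in ['b', 'a', 'c', 'd', 'e'] -> ['d', 'b', 'a', 'c', 'e']
'b': index 1 in ['d', 'b', 'a', 'c', 'e'] -> ['b', 'd', 'a', 'c', 'e']
'a': index 2 in ['b', 'd', 'a', 'c', 'e'] -> ['a', 'b', 'd', 'c', 'e']
'b': index 1 in ['a', 'b', 'd', 'c', 'e'] -> ['b', 'a', 'd', 'c', 'e']
'e': index 4 in ['b', 'a', 'd', 'c', 'e'] -> ['e', 'b', 'a', 'd', 'c']
'b': index 1 in ['e', 'b', 'a', 'd', 'c'] -> ['b', 'e', 'a', 'd', 'c']
'b': index 0 in ['b', 'e', 'a', 'd', 'c'] -> ['b', 'e', 'a', 'd', 'c']
'a': index 2 in ['b', 'e', 'a', 'd', 'c'] -> ['a', 'b', 'e', 'd', 'c']
'e': index 2 in ['a', 'b', 'e', 'd', 'c'] -> ['e', 'a', 'b', 'd', 'c']
'd': index 3 in ['e', 'a', 'b', 'd', 'c'] -> ['d', 'e', 'a', 'b', 'c']
'c': index 4 in ['d', 'e', 'a', 'b', 'c'] -> ['c', 'd', 'e', 'a', 'b']


Output: [1, 3, 1, 2, 1, 4, 1, 0, 2, 2, 3, 4]


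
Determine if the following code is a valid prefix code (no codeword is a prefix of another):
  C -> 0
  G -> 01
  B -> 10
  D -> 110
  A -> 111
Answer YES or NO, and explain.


Checking each pair (does one codeword prefix another?):
  C='0' vs G='01': prefix -- VIOLATION

NO -- this is NOT a valid prefix code. C (0) is a prefix of G (01).


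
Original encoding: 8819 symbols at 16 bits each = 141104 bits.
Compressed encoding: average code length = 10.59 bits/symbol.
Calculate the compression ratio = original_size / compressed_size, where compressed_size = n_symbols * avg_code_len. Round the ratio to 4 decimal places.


original_size = n_symbols * orig_bits = 8819 * 16 = 141104 bits
compressed_size = n_symbols * avg_code_len = 8819 * 10.59 = 93393.21 bits
ratio = original_size / compressed_size = 141104 / 93393.21 = 1.5109

Compression ratio = 1.5109


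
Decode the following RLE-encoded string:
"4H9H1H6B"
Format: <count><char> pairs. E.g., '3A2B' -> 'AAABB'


Expanding each <count><char> pair:
  4H -> 'HHHH'
  9H -> 'HHHHHHHHH'
  1H -> 'H'
  6B -> 'BBBBBB'

Decoded = HHHHHHHHHHHHHHBBBBBB


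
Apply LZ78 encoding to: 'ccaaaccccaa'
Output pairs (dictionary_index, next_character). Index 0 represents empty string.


LZ78 encoding steps:
Dictionary: {0: ''}
Step 1: w='' (idx 0), next='c' -> output (0, 'c'), add 'c' as idx 1
Step 2: w='c' (idx 1), next='a' -> output (1, 'a'), add 'ca' as idx 2
Step 3: w='' (idx 0), next='a' -> output (0, 'a'), add 'a' as idx 3
Step 4: w='a' (idx 3), next='c' -> output (3, 'c'), add 'ac' as idx 4
Step 5: w='c' (idx 1), next='c' -> output (1, 'c'), add 'cc' as idx 5
Step 6: w='ca' (idx 2), next='a' -> output (2, 'a'), add 'caa' as idx 6


Encoded: [(0, 'c'), (1, 'a'), (0, 'a'), (3, 'c'), (1, 'c'), (2, 'a')]


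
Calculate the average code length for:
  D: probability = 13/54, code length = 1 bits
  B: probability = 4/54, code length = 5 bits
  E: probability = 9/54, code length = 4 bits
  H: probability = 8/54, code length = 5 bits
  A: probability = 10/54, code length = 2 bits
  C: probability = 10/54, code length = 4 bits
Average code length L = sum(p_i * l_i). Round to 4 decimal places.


Weighted contributions p_i * l_i:
  D: (13/54) * 1 = 13/54
  B: (4/54) * 5 = 20/54
  E: (9/54) * 4 = 36/54
  H: (8/54) * 5 = 40/54
  A: (10/54) * 2 = 20/54
  C: (10/54) * 4 = 40/54
Sum = (13 + 20 + 36 + 40 + 20 + 40)/54 = 169/54

L = 169/54 = 3.1296 bits/symbol


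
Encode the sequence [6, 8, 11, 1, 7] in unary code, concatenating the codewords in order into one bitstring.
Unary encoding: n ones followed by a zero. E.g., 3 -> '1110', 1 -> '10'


Encode each number as n ones followed by a terminating 0:
  6 -> 1111110 (7 bits)
  8 -> 111111110 (9 bits)
  11 -> 111111111110 (12 bits)
  1 -> 10 (2 bits)
  7 -> 11111110 (8 bits)
Total length = 7 + 9 + 12 + 2 + 8 = 38 bits.

Unary([6, 8, 11, 1, 7]) = 11111101111111101111111111101011111110 (38 bits)


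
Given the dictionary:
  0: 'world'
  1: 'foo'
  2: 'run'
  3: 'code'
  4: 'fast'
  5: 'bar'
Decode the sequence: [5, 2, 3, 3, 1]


Look up each index in the dictionary:
  5 -> 'bar'
  2 -> 'run'
  3 -> 'code'
  3 -> 'code'
  1 -> 'foo'

Decoded: "bar run code code foo"


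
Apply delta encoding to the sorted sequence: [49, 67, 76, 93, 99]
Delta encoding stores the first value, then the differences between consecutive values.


First value: 49
Deltas:
  67 - 49 = 18
  76 - 67 = 9
  93 - 76 = 17
  99 - 93 = 6


Delta encoded: [49, 18, 9, 17, 6]


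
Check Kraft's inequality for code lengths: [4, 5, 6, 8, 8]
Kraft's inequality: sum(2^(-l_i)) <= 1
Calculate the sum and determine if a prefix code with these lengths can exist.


Sum = 2^(-4) + 2^(-5) + 2^(-6) + 2^(-8) + 2^(-8)
    = 0.0625 + 0.03125 + 0.015625 + 0.00390625 + 0.00390625
    = 30/256 = 0.1171875
Since 0.1171875 <= 1, Kraft's inequality IS satisfied.
A prefix code with these lengths CAN exist.

Kraft sum = 0.1171875. Satisfied.


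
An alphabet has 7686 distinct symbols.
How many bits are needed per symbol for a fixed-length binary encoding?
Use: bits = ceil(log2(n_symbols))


log2(7686) = 12.908
Bracket: 2^12 = 4096 < 7686 <= 2^13 = 8192
So ceil(log2(7686)) = 13

bits = ceil(log2(7686)) = ceil(12.908) = 13 bits


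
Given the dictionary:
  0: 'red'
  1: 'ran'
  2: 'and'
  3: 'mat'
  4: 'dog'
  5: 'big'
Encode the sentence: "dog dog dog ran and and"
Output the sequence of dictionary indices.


Look up each word in the dictionary:
  'dog' -> 4
  'dog' -> 4
  'dog' -> 4
  'ran' -> 1
  'and' -> 2
  'and' -> 2

Encoded: [4, 4, 4, 1, 2, 2]


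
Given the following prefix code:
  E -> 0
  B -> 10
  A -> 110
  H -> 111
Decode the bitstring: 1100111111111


Decoding step by step:
Bits 110 -> A
Bits 0 -> E
Bits 111 -> H
Bits 111 -> H
Bits 111 -> H


Decoded message: AEHHH


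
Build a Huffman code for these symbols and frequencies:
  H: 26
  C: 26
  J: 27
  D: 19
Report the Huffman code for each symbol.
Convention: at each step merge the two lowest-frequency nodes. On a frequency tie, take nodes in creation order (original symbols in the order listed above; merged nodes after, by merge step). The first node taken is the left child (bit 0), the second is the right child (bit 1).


Huffman tree construction:
Step 1: Merge D(19) + H(26) = 45
Step 2: Merge C(26) + J(27) = 53
Step 3: Merge (D+H)(45) + (C+J)(53) = 98
Read each symbol's code off the tree from the root (left child = 0, right child = 1).

Codes:
  H: 01 (length 2)
  C: 10 (length 2)
  J: 11 (length 2)
  D: 00 (length 2)
Average code length: 196/98 = 2.0000 bits/symbol


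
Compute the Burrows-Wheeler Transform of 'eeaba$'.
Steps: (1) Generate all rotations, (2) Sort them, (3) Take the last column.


Rotations (sorted):
  0: $eeaba -> last char: a
  1: a$eeab -> last char: b
  2: aba$ee -> last char: e
  3: ba$eea -> last char: a
  4: eaba$e -> last char: e
  5: eeaba$ -> last char: $


BWT = abeae$


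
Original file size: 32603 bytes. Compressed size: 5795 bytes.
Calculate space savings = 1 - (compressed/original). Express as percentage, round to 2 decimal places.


ratio = compressed/original = 5795/32603 = 0.177744
savings = 1 - ratio = 1 - 0.177744 = 0.822256
as a percentage: 0.822256 * 100 = 82.23%

Space savings = 1 - 5795/32603 = 82.23%


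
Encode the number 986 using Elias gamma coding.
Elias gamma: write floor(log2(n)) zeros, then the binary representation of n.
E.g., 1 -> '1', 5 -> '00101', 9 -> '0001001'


num_bits = floor(log2(986)) + 1 = 10
leading_zeros = num_bits - 1 = 9
binary(986) = 1111011010

Elias gamma(986) = '000000000' + '1111011010' = 0000000001111011010 (19 bits)


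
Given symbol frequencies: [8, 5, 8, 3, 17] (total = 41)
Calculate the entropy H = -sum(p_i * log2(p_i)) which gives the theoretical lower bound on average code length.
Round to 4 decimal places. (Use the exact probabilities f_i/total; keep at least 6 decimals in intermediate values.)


Per-symbol terms -p_i * log2(p_i) with p_i = f_i/41:
  p = 8/41 = 0.195122: log2(p) = -2.357552, -p*log2(p) = 0.460010
  p = 5/41 = 0.121951: log2(p) = -3.035624, -p*log2(p) = 0.370198
  p = 8/41 = 0.195122: log2(p) = -2.357552, -p*log2(p) = 0.460010
  p = 3/41 = 0.073171: log2(p) = -3.772590, -p*log2(p) = 0.276043
  p = 17/41 = 0.414634: log2(p) = -1.270089, -p*log2(p) = 0.526622
H = 0.460010 + 0.370198 + 0.460010 + 0.276043 + 0.526622 = 2.092883

H = 2.0929 bits/symbol


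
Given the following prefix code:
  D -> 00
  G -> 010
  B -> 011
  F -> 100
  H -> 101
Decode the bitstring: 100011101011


Decoding step by step:
Bits 100 -> F
Bits 011 -> B
Bits 101 -> H
Bits 011 -> B


Decoded message: FBHB


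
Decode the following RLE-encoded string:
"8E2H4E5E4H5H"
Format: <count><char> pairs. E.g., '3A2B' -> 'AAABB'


Expanding each <count><char> pair:
  8E -> 'EEEEEEEE'
  2H -> 'HH'
  4E -> 'EEEE'
  5E -> 'EEEEE'
  4H -> 'HHHH'
  5H -> 'HHHHH'

Decoded = EEEEEEEEHHEEEEEEEEEHHHHHHHHH


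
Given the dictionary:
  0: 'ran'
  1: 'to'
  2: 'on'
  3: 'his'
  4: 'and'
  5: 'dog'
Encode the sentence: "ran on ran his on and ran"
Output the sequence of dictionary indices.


Look up each word in the dictionary:
  'ran' -> 0
  'on' -> 2
  'ran' -> 0
  'his' -> 3
  'on' -> 2
  'and' -> 4
  'ran' -> 0

Encoded: [0, 2, 0, 3, 2, 4, 0]


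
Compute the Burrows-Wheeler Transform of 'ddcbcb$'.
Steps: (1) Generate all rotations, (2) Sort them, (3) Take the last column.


Rotations (sorted):
  0: $ddcbcb -> last char: b
  1: b$ddcbc -> last char: c
  2: bcb$ddc -> last char: c
  3: cb$ddcb -> last char: b
  4: cbcb$dd -> last char: d
  5: dcbcb$d -> last char: d
  6: ddcbcb$ -> last char: $


BWT = bccbdd$


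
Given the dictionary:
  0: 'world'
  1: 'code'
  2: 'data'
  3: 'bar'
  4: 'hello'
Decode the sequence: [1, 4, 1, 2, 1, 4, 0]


Look up each index in the dictionary:
  1 -> 'code'
  4 -> 'hello'
  1 -> 'code'
  2 -> 'data'
  1 -> 'code'
  4 -> 'hello'
  0 -> 'world'

Decoded: "code hello code data code hello world"


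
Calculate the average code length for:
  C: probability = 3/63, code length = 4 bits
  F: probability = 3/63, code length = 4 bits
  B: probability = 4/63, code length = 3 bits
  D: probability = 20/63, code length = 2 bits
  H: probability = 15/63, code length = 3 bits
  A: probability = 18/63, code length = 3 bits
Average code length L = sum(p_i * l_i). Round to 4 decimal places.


Weighted contributions p_i * l_i:
  C: (3/63) * 4 = 12/63
  F: (3/63) * 4 = 12/63
  B: (4/63) * 3 = 12/63
  D: (20/63) * 2 = 40/63
  H: (15/63) * 3 = 45/63
  A: (18/63) * 3 = 54/63
Sum = (12 + 12 + 12 + 40 + 45 + 54)/63 = 175/63

L = 175/63 = 2.7778 bits/symbol


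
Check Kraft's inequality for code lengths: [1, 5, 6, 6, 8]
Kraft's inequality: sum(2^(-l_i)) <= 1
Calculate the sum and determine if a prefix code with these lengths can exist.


Sum = 2^(-1) + 2^(-5) + 2^(-6) + 2^(-6) + 2^(-8)
    = 0.5 + 0.03125 + 0.015625 + 0.015625 + 0.00390625
    = 145/256 = 0.56640625
Since 0.56640625 <= 1, Kraft's inequality IS satisfied.
A prefix code with these lengths CAN exist.

Kraft sum = 0.56640625. Satisfied.


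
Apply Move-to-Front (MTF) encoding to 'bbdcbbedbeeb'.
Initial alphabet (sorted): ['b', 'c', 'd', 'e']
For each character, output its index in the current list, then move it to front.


MTF encoding:
'b': index 0 in ['b', 'c', 'd', 'e'] -> ['b', 'c', 'd', 'e']
'b': index 0 in ['b', 'c', 'd', 'e'] -> ['b', 'c', 'd', 'e']
'd': index 2 in ['b', 'c', 'd', 'e'] -> ['d', 'b', 'c', 'e']
'c': index 2 in ['d', 'b', 'c', 'e'] -> ['c', 'd', 'b', 'e']
'b': index 2 in ['c', 'd', 'b', 'e'] -> ['b', 'c', 'd', 'e']
'b': index 0 in ['b', 'c', 'd', 'e'] -> ['b', 'c', 'd', 'e']
'e': index 3 in ['b', 'c', 'd', 'e'] -> ['e', 'b', 'c', 'd']
'd': index 3 in ['e', 'b', 'c', 'd'] -> ['d', 'e', 'b', 'c']
'b': index 2 in ['d', 'e', 'b', 'c'] -> ['b', 'd', 'e', 'c']
'e': index 2 in ['b', 'd', 'e', 'c'] -> ['e', 'b', 'd', 'c']
'e': index 0 in ['e', 'b', 'd', 'c'] -> ['e', 'b', 'd', 'c']
'b': index 1 in ['e', 'b', 'd', 'c'] -> ['b', 'e', 'd', 'c']


Output: [0, 0, 2, 2, 2, 0, 3, 3, 2, 2, 0, 1]


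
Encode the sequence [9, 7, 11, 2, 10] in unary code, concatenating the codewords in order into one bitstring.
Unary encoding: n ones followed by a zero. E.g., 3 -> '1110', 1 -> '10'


Encode each number as n ones followed by a terminating 0:
  9 -> 1111111110 (10 bits)
  7 -> 11111110 (8 bits)
  11 -> 111111111110 (12 bits)
  2 -> 110 (3 bits)
  10 -> 11111111110 (11 bits)
Total length = 10 + 8 + 12 + 3 + 11 = 44 bits.

Unary([9, 7, 11, 2, 10]) = 11111111101111111011111111111011011111111110 (44 bits)


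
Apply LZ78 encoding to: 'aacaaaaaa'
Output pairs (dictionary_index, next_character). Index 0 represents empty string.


LZ78 encoding steps:
Dictionary: {0: ''}
Step 1: w='' (idx 0), next='a' -> output (0, 'a'), add 'a' as idx 1
Step 2: w='a' (idx 1), next='c' -> output (1, 'c'), add 'ac' as idx 2
Step 3: w='a' (idx 1), next='a' -> output (1, 'a'), add 'aa' as idx 3
Step 4: w='aa' (idx 3), next='a' -> output (3, 'a'), add 'aaa' as idx 4
Step 5: w='a' (idx 1), end of input -> output (1, '')


Encoded: [(0, 'a'), (1, 'c'), (1, 'a'), (3, 'a'), (1, '')]


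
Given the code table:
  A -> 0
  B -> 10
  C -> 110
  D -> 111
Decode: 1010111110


Decoding:
10 -> B
10 -> B
111 -> D
110 -> C


Result: BBDC


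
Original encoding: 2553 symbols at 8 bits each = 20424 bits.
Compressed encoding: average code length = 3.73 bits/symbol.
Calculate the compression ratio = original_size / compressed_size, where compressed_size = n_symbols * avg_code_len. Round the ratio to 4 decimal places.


original_size = n_symbols * orig_bits = 2553 * 8 = 20424 bits
compressed_size = n_symbols * avg_code_len = 2553 * 3.73 = 9522.69 bits
ratio = original_size / compressed_size = 20424 / 9522.69 = 2.1448

Compression ratio = 2.1448


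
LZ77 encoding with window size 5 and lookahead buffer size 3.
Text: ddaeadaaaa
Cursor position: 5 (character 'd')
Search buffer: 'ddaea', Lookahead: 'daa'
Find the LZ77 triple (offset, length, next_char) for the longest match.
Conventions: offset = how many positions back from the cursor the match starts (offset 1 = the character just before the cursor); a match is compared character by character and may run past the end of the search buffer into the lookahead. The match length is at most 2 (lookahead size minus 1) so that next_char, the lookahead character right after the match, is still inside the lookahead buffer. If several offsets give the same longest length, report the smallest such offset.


Try each offset into the search buffer:
  offset=1 (pos 4, char 'a'): match length 0
  offset=2 (pos 3, char 'e'): match length 0
  offset=3 (pos 2, char 'a'): match length 0
  offset=4 (pos 1, char 'd'): match length 2
  offset=5 (pos 0, char 'd'): match length 1
Longest match has length 2 at offset 4.
next_char = character at position 5 + 2 = 7 -> 'a'

Best match: offset=4, length=2 (matching 'da' starting at position 1)
LZ77 triple: (4, 2, 'a')


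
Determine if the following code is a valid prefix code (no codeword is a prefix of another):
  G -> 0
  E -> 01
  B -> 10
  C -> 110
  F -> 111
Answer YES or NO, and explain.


Checking each pair (does one codeword prefix another?):
  G='0' vs E='01': prefix -- VIOLATION

NO -- this is NOT a valid prefix code. G (0) is a prefix of E (01).


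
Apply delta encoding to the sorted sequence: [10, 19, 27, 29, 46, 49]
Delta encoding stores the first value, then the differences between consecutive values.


First value: 10
Deltas:
  19 - 10 = 9
  27 - 19 = 8
  29 - 27 = 2
  46 - 29 = 17
  49 - 46 = 3


Delta encoded: [10, 9, 8, 2, 17, 3]


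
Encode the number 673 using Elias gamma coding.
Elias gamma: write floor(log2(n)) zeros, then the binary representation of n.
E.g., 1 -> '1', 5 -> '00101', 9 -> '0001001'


num_bits = floor(log2(673)) + 1 = 10
leading_zeros = num_bits - 1 = 9
binary(673) = 1010100001

Elias gamma(673) = '000000000' + '1010100001' = 0000000001010100001 (19 bits)


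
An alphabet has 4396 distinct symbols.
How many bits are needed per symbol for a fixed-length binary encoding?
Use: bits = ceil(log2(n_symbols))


log2(4396) = 12.102
Bracket: 2^12 = 4096 < 4396 <= 2^13 = 8192
So ceil(log2(4396)) = 13

bits = ceil(log2(4396)) = ceil(12.102) = 13 bits


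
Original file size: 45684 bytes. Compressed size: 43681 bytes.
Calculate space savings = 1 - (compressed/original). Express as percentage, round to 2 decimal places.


ratio = compressed/original = 43681/45684 = 0.956155
savings = 1 - ratio = 1 - 0.956155 = 0.043845
as a percentage: 0.043845 * 100 = 4.38%

Space savings = 1 - 43681/45684 = 4.38%


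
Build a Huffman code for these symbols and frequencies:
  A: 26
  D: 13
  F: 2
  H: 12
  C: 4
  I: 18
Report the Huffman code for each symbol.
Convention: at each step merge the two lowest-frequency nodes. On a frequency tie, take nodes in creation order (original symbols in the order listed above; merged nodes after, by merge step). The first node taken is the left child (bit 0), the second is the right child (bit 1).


Huffman tree construction:
Step 1: Merge F(2) + C(4) = 6
Step 2: Merge (F+C)(6) + H(12) = 18
Step 3: Merge D(13) + I(18) = 31
Step 4: Merge ((F+C)+H)(18) + A(26) = 44
Step 5: Merge (D+I)(31) + (((F+C)+H)+A)(44) = 75
Read each symbol's code off the tree from the root (left child = 0, right child = 1).

Codes:
  A: 11 (length 2)
  D: 00 (length 2)
  F: 1000 (length 4)
  H: 101 (length 3)
  C: 1001 (length 4)
  I: 01 (length 2)
Average code length: 174/75 = 2.3200 bits/symbol


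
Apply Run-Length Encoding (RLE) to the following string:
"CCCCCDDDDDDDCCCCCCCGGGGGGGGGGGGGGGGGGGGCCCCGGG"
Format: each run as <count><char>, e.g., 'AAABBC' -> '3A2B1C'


Scanning runs left to right:
  i=0: run of 'C' x 5 -> '5C'
  i=5: run of 'D' x 7 -> '7D'
  i=12: run of 'C' x 7 -> '7C'
  i=19: run of 'G' x 20 -> '20G'
  i=39: run of 'C' x 4 -> '4C'
  i=43: run of 'G' x 3 -> '3G'

RLE = 5C7D7C20G4C3G


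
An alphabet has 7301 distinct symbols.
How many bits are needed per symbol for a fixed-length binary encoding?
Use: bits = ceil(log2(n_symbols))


log2(7301) = 12.8339
Bracket: 2^12 = 4096 < 7301 <= 2^13 = 8192
So ceil(log2(7301)) = 13

bits = ceil(log2(7301)) = ceil(12.8339) = 13 bits


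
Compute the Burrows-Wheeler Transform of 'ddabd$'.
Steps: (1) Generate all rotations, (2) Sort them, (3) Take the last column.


Rotations (sorted):
  0: $ddabd -> last char: d
  1: abd$dd -> last char: d
  2: bd$dda -> last char: a
  3: d$ddab -> last char: b
  4: dabd$d -> last char: d
  5: ddabd$ -> last char: $


BWT = ddabd$


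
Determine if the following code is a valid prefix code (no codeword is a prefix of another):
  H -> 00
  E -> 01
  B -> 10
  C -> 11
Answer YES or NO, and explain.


Checking each pair (does one codeword prefix another?):
  H='00' vs E='01': no prefix
  H='00' vs B='10': no prefix
  H='00' vs C='11': no prefix
  E='01' vs H='00': no prefix
  E='01' vs B='10': no prefix
  E='01' vs C='11': no prefix
  B='10' vs H='00': no prefix
  B='10' vs E='01': no prefix
  B='10' vs C='11': no prefix
  C='11' vs H='00': no prefix
  C='11' vs E='01': no prefix
  C='11' vs B='10': no prefix
No violation found over all pairs.

YES -- this is a valid prefix code. No codeword is a prefix of any other codeword.


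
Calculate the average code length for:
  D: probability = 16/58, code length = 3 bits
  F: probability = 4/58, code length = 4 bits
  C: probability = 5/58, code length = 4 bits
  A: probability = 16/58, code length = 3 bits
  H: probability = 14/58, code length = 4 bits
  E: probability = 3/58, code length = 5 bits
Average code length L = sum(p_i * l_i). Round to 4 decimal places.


Weighted contributions p_i * l_i:
  D: (16/58) * 3 = 48/58
  F: (4/58) * 4 = 16/58
  C: (5/58) * 4 = 20/58
  A: (16/58) * 3 = 48/58
  H: (14/58) * 4 = 56/58
  E: (3/58) * 5 = 15/58
Sum = (48 + 16 + 20 + 48 + 56 + 15)/58 = 203/58

L = 203/58 = 3.5000 bits/symbol


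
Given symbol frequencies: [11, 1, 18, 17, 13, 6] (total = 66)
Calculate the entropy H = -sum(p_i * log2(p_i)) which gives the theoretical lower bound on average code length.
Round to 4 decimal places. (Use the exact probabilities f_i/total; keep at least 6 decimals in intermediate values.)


Per-symbol terms -p_i * log2(p_i) with p_i = f_i/66:
  p = 11/66 = 0.166667: log2(p) = -2.584963, -p*log2(p) = 0.430827
  p = 1/66 = 0.015152: log2(p) = -6.044394, -p*log2(p) = 0.091582
  p = 18/66 = 0.272727: log2(p) = -1.874469, -p*log2(p) = 0.511219
  p = 17/66 = 0.257576: log2(p) = -1.956931, -p*log2(p) = 0.504058
  p = 13/66 = 0.196970: log2(p) = -2.343954, -p*log2(p) = 0.461688
  p = 6/66 = 0.090909: log2(p) = -3.459432, -p*log2(p) = 0.314494
H = 0.430827 + 0.091582 + 0.511219 + 0.504058 + 0.461688 + 0.314494 = 2.313868

H = 2.3139 bits/symbol


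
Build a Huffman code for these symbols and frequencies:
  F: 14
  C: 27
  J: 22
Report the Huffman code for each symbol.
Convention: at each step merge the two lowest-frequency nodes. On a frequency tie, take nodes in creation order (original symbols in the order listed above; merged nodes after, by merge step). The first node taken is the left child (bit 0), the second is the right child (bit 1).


Huffman tree construction:
Step 1: Merge F(14) + J(22) = 36
Step 2: Merge C(27) + (F+J)(36) = 63
Read each symbol's code off the tree from the root (left child = 0, right child = 1).

Codes:
  F: 10 (length 2)
  C: 0 (length 1)
  J: 11 (length 2)
Average code length: 99/63 = 1.5714 bits/symbol


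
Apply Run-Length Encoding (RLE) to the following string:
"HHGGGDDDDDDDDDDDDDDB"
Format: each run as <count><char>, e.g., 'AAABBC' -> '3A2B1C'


Scanning runs left to right:
  i=0: run of 'H' x 2 -> '2H'
  i=2: run of 'G' x 3 -> '3G'
  i=5: run of 'D' x 14 -> '14D'
  i=19: run of 'B' x 1 -> '1B'

RLE = 2H3G14D1B


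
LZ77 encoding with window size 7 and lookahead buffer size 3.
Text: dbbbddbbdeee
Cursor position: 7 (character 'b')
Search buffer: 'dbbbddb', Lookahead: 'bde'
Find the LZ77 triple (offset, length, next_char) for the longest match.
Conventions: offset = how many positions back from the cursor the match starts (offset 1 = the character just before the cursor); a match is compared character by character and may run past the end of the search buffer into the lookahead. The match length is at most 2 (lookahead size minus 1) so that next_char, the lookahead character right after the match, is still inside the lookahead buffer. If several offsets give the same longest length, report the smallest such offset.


Try each offset into the search buffer:
  offset=1 (pos 6, char 'b'): match length 1
  offset=2 (pos 5, char 'd'): match length 0
  offset=3 (pos 4, char 'd'): match length 0
  offset=4 (pos 3, char 'b'): match length 2
  offset=5 (pos 2, char 'b'): match length 1
  offset=6 (pos 1, char 'b'): match length 1
  offset=7 (pos 0, char 'd'): match length 0
Longest match has length 2 at offset 4.
next_char = character at position 7 + 2 = 9 -> 'e'

Best match: offset=4, length=2 (matching 'bd' starting at position 3)
LZ77 triple: (4, 2, 'e')


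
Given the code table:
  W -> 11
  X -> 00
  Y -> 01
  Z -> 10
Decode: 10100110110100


Decoding:
10 -> Z
10 -> Z
01 -> Y
10 -> Z
11 -> W
01 -> Y
00 -> X


Result: ZZYZWYX


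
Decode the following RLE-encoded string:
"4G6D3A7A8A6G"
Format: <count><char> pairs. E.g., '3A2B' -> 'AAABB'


Expanding each <count><char> pair:
  4G -> 'GGGG'
  6D -> 'DDDDDD'
  3A -> 'AAA'
  7A -> 'AAAAAAA'
  8A -> 'AAAAAAAA'
  6G -> 'GGGGGG'

Decoded = GGGGDDDDDDAAAAAAAAAAAAAAAAAAGGGGGG


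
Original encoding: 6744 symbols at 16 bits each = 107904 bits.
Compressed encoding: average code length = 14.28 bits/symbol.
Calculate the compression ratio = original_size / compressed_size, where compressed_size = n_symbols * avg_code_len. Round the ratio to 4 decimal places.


original_size = n_symbols * orig_bits = 6744 * 16 = 107904 bits
compressed_size = n_symbols * avg_code_len = 6744 * 14.28 = 96304.32 bits
ratio = original_size / compressed_size = 107904 / 96304.32 = 1.1204

Compression ratio = 1.1204


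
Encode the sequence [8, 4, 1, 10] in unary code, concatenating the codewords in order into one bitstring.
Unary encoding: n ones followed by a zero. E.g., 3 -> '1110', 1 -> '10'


Encode each number as n ones followed by a terminating 0:
  8 -> 111111110 (9 bits)
  4 -> 11110 (5 bits)
  1 -> 10 (2 bits)
  10 -> 11111111110 (11 bits)
Total length = 9 + 5 + 2 + 11 = 27 bits.

Unary([8, 4, 1, 10]) = 111111110111101011111111110 (27 bits)


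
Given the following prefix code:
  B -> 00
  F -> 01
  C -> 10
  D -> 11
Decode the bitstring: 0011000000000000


Decoding step by step:
Bits 00 -> B
Bits 11 -> D
Bits 00 -> B
Bits 00 -> B
Bits 00 -> B
Bits 00 -> B
Bits 00 -> B
Bits 00 -> B


Decoded message: BDBBBBBB


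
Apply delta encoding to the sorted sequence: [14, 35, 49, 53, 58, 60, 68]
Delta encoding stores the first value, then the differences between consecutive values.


First value: 14
Deltas:
  35 - 14 = 21
  49 - 35 = 14
  53 - 49 = 4
  58 - 53 = 5
  60 - 58 = 2
  68 - 60 = 8


Delta encoded: [14, 21, 14, 4, 5, 2, 8]


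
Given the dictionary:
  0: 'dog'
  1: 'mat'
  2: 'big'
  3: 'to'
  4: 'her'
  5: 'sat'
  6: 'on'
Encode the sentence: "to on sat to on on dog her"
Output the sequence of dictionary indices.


Look up each word in the dictionary:
  'to' -> 3
  'on' -> 6
  'sat' -> 5
  'to' -> 3
  'on' -> 6
  'on' -> 6
  'dog' -> 0
  'her' -> 4

Encoded: [3, 6, 5, 3, 6, 6, 0, 4]


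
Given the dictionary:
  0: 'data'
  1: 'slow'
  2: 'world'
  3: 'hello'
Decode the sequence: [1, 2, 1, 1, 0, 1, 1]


Look up each index in the dictionary:
  1 -> 'slow'
  2 -> 'world'
  1 -> 'slow'
  1 -> 'slow'
  0 -> 'data'
  1 -> 'slow'
  1 -> 'slow'

Decoded: "slow world slow slow data slow slow"


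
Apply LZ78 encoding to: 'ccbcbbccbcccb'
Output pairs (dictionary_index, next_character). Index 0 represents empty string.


LZ78 encoding steps:
Dictionary: {0: ''}
Step 1: w='' (idx 0), next='c' -> output (0, 'c'), add 'c' as idx 1
Step 2: w='c' (idx 1), next='b' -> output (1, 'b'), add 'cb' as idx 2
Step 3: w='cb' (idx 2), next='b' -> output (2, 'b'), add 'cbb' as idx 3
Step 4: w='c' (idx 1), next='c' -> output (1, 'c'), add 'cc' as idx 4
Step 5: w='' (idx 0), next='b' -> output (0, 'b'), add 'b' as idx 5
Step 6: w='cc' (idx 4), next='c' -> output (4, 'c'), add 'ccc' as idx 6
Step 7: w='b' (idx 5), end of input -> output (5, '')


Encoded: [(0, 'c'), (1, 'b'), (2, 'b'), (1, 'c'), (0, 'b'), (4, 'c'), (5, '')]


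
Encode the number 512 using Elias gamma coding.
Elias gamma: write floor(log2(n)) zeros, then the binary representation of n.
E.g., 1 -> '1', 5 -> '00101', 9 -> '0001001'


num_bits = floor(log2(512)) + 1 = 10
leading_zeros = num_bits - 1 = 9
binary(512) = 1000000000

Elias gamma(512) = '000000000' + '1000000000' = 0000000001000000000 (19 bits)


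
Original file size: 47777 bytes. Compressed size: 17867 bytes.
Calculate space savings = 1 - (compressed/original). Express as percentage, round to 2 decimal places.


ratio = compressed/original = 17867/47777 = 0.373967
savings = 1 - ratio = 1 - 0.373967 = 0.626033
as a percentage: 0.626033 * 100 = 62.6%

Space savings = 1 - 17867/47777 = 62.6%


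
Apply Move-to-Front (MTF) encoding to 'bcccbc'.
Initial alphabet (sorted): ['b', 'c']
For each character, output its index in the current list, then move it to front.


MTF encoding:
'b': index 0 in ['b', 'c'] -> ['b', 'c']
'c': index 1 in ['b', 'c'] -> ['c', 'b']
'c': index 0 in ['c', 'b'] -> ['c', 'b']
'c': index 0 in ['c', 'b'] -> ['c', 'b']
'b': index 1 in ['c', 'b'] -> ['b', 'c']
'c': index 1 in ['b', 'c'] -> ['c', 'b']


Output: [0, 1, 0, 0, 1, 1]


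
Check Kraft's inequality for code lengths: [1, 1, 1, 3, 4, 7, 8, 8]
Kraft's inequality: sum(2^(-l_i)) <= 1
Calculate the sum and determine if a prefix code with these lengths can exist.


Sum = 2^(-1) + 2^(-1) + 2^(-1) + 2^(-3) + 2^(-4) + 2^(-7) + 2^(-8) + 2^(-8)
    = 0.5 + 0.5 + 0.5 + 0.125 + 0.0625 + 0.0078125 + 0.00390625 + 0.00390625
    = 436/256 = 1.703125
Since 1.703125 > 1, Kraft's inequality is NOT satisfied.
A prefix code with these lengths CANNOT exist.

Kraft sum = 1.703125. Not satisfied.


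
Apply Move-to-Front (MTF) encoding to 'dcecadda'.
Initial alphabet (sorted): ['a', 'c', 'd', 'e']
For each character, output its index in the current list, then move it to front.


MTF encoding:
'd': index 2 in ['a', 'c', 'd', 'e'] -> ['d', 'a', 'c', 'e']
'c': index 2 in ['d', 'a', 'c', 'e'] -> ['c', 'd', 'a', 'e']
'e': index 3 in ['c', 'd', 'a', 'e'] -> ['e', 'c', 'd', 'a']
'c': index 1 in ['e', 'c', 'd', 'a'] -> ['c', 'e', 'd', 'a']
'a': index 3 in ['c', 'e', 'd', 'a'] -> ['a', 'c', 'e', 'd']
'd': index 3 in ['a', 'c', 'e', 'd'] -> ['d', 'a', 'c', 'e']
'd': index 0 in ['d', 'a', 'c', 'e'] -> ['d', 'a', 'c', 'e']
'a': index 1 in ['d', 'a', 'c', 'e'] -> ['a', 'd', 'c', 'e']


Output: [2, 2, 3, 1, 3, 3, 0, 1]


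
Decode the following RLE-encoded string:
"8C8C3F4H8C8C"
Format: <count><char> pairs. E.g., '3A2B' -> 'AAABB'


Expanding each <count><char> pair:
  8C -> 'CCCCCCCC'
  8C -> 'CCCCCCCC'
  3F -> 'FFF'
  4H -> 'HHHH'
  8C -> 'CCCCCCCC'
  8C -> 'CCCCCCCC'

Decoded = CCCCCCCCCCCCCCCCFFFHHHHCCCCCCCCCCCCCCCC
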